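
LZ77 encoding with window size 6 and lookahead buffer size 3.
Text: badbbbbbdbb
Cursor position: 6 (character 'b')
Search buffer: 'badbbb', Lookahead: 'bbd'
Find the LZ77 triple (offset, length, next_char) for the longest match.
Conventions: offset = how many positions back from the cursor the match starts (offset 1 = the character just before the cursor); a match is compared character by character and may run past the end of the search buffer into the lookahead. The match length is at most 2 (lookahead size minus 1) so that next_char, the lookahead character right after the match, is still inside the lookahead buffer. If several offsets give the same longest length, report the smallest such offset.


Try each offset into the search buffer:
  offset=1 (pos 5, char 'b'): match length 2
  offset=2 (pos 4, char 'b'): match length 2
  offset=3 (pos 3, char 'b'): match length 2
  offset=4 (pos 2, char 'd'): match length 0
  offset=5 (pos 1, char 'a'): match length 0
  offset=6 (pos 0, char 'b'): match length 1
Longest match has length 2, found at offsets 1, 2, 3; take the smallest, offset 1.
next_char = character at position 6 + 2 = 8 -> 'd'

Best match: offset=1, length=2 (matching 'bb' starting at position 5)
LZ77 triple: (1, 2, 'd')


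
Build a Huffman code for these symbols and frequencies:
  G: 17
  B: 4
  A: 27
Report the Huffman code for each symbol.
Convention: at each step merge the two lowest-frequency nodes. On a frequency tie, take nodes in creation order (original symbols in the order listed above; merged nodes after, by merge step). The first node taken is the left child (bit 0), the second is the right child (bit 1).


Huffman tree construction:
Step 1: Merge B(4) + G(17) = 21
Step 2: Merge (B+G)(21) + A(27) = 48
Read each symbol's code off the tree from the root (left child = 0, right child = 1).

Codes:
  G: 01 (length 2)
  B: 00 (length 2)
  A: 1 (length 1)
Average code length: 69/48 = 1.4375 bits/symbol


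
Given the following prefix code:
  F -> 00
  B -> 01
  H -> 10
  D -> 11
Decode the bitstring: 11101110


Decoding step by step:
Bits 11 -> D
Bits 10 -> H
Bits 11 -> D
Bits 10 -> H


Decoded message: DHDH


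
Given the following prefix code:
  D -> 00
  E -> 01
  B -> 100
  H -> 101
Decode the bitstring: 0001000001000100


Decoding step by step:
Bits 00 -> D
Bits 01 -> E
Bits 00 -> D
Bits 00 -> D
Bits 01 -> E
Bits 00 -> D
Bits 01 -> E
Bits 00 -> D


Decoded message: DEDDEDED


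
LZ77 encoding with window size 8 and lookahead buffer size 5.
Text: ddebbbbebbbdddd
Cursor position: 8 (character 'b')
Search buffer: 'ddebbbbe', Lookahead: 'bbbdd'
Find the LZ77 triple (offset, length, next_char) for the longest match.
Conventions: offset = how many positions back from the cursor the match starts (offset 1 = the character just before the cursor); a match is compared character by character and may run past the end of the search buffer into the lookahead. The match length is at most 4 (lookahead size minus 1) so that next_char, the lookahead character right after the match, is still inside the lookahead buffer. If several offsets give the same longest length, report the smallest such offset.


Try each offset into the search buffer:
  offset=1 (pos 7, char 'e'): match length 0
  offset=2 (pos 6, char 'b'): match length 1
  offset=3 (pos 5, char 'b'): match length 2
  offset=4 (pos 4, char 'b'): match length 3
  offset=5 (pos 3, char 'b'): match length 3
  offset=6 (pos 2, char 'e'): match length 0
  offset=7 (pos 1, char 'd'): match length 0
  offset=8 (pos 0, char 'd'): match length 0
Longest match has length 3, found at offsets 4, 5; take the smallest, offset 4.
next_char = character at position 8 + 3 = 11 -> 'd'

Best match: offset=4, length=3 (matching 'bbb' starting at position 4)
LZ77 triple: (4, 3, 'd')


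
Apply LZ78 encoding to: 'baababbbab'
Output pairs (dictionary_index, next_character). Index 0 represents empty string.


LZ78 encoding steps:
Dictionary: {0: ''}
Step 1: w='' (idx 0), next='b' -> output (0, 'b'), add 'b' as idx 1
Step 2: w='' (idx 0), next='a' -> output (0, 'a'), add 'a' as idx 2
Step 3: w='a' (idx 2), next='b' -> output (2, 'b'), add 'ab' as idx 3
Step 4: w='ab' (idx 3), next='b' -> output (3, 'b'), add 'abb' as idx 4
Step 5: w='b' (idx 1), next='a' -> output (1, 'a'), add 'ba' as idx 5
Step 6: w='b' (idx 1), end of input -> output (1, '')


Encoded: [(0, 'b'), (0, 'a'), (2, 'b'), (3, 'b'), (1, 'a'), (1, '')]


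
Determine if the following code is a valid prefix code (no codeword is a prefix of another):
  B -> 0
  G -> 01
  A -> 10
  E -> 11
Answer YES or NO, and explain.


Checking each pair (does one codeword prefix another?):
  B='0' vs G='01': prefix -- VIOLATION

NO -- this is NOT a valid prefix code. B (0) is a prefix of G (01).


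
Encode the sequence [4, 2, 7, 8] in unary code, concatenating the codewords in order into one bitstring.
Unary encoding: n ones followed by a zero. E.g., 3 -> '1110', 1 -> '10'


Encode each number as n ones followed by a terminating 0:
  4 -> 11110 (5 bits)
  2 -> 110 (3 bits)
  7 -> 11111110 (8 bits)
  8 -> 111111110 (9 bits)
Total length = 5 + 3 + 8 + 9 = 25 bits.

Unary([4, 2, 7, 8]) = 1111011011111110111111110 (25 bits)


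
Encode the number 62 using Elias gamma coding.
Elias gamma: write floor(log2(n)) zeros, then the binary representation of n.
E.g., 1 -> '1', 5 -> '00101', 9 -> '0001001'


num_bits = floor(log2(62)) + 1 = 6
leading_zeros = num_bits - 1 = 5
binary(62) = 111110

Elias gamma(62) = '00000' + '111110' = 00000111110 (11 bits)


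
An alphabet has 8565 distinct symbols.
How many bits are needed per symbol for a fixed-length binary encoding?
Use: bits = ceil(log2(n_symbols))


log2(8565) = 13.0642
Bracket: 2^13 = 8192 < 8565 <= 2^14 = 16384
So ceil(log2(8565)) = 14

bits = ceil(log2(8565)) = ceil(13.0642) = 14 bits


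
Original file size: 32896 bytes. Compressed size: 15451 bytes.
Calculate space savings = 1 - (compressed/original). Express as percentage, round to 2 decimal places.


ratio = compressed/original = 15451/32896 = 0.469692
savings = 1 - ratio = 1 - 0.469692 = 0.530308
as a percentage: 0.530308 * 100 = 53.03%

Space savings = 1 - 15451/32896 = 53.03%


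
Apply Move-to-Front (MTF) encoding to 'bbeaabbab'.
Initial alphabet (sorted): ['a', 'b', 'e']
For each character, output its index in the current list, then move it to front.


MTF encoding:
'b': index 1 in ['a', 'b', 'e'] -> ['b', 'a', 'e']
'b': index 0 in ['b', 'a', 'e'] -> ['b', 'a', 'e']
'e': index 2 in ['b', 'a', 'e'] -> ['e', 'b', 'a']
'a': index 2 in ['e', 'b', 'a'] -> ['a', 'e', 'b']
'a': index 0 in ['a', 'e', 'b'] -> ['a', 'e', 'b']
'b': index 2 in ['a', 'e', 'b'] -> ['b', 'a', 'e']
'b': index 0 in ['b', 'a', 'e'] -> ['b', 'a', 'e']
'a': index 1 in ['b', 'a', 'e'] -> ['a', 'b', 'e']
'b': index 1 in ['a', 'b', 'e'] -> ['b', 'a', 'e']


Output: [1, 0, 2, 2, 0, 2, 0, 1, 1]


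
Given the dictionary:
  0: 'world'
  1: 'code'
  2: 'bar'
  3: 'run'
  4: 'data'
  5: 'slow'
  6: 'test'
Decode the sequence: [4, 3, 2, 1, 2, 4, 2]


Look up each index in the dictionary:
  4 -> 'data'
  3 -> 'run'
  2 -> 'bar'
  1 -> 'code'
  2 -> 'bar'
  4 -> 'data'
  2 -> 'bar'

Decoded: "data run bar code bar data bar"


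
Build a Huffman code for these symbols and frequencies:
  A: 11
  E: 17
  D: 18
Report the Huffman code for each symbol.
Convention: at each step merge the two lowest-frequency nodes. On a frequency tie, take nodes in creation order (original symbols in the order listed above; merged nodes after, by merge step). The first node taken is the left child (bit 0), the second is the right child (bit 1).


Huffman tree construction:
Step 1: Merge A(11) + E(17) = 28
Step 2: Merge D(18) + (A+E)(28) = 46
Read each symbol's code off the tree from the root (left child = 0, right child = 1).

Codes:
  A: 10 (length 2)
  E: 11 (length 2)
  D: 0 (length 1)
Average code length: 74/46 = 1.6087 bits/symbol


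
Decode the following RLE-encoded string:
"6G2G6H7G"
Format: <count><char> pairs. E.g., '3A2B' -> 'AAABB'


Expanding each <count><char> pair:
  6G -> 'GGGGGG'
  2G -> 'GG'
  6H -> 'HHHHHH'
  7G -> 'GGGGGGG'

Decoded = GGGGGGGGHHHHHHGGGGGGG


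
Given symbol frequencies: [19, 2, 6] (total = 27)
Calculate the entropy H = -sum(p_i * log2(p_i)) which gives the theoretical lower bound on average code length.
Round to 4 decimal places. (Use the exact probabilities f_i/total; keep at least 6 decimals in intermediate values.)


Per-symbol terms -p_i * log2(p_i) with p_i = f_i/27:
  p = 19/27 = 0.703704: log2(p) = -0.506960, -p*log2(p) = 0.356750
  p = 2/27 = 0.074074: log2(p) = -3.754888, -p*log2(p) = 0.278140
  p = 6/27 = 0.222222: log2(p) = -2.169925, -p*log2(p) = 0.482206
H = 0.356750 + 0.278140 + 0.482206 = 1.117096

H = 1.1171 bits/symbol


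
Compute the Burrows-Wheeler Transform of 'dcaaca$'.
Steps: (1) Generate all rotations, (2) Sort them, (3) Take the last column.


Rotations (sorted):
  0: $dcaaca -> last char: a
  1: a$dcaac -> last char: c
  2: aaca$dc -> last char: c
  3: aca$dca -> last char: a
  4: ca$dcaa -> last char: a
  5: caaca$d -> last char: d
  6: dcaaca$ -> last char: $


BWT = accaad$


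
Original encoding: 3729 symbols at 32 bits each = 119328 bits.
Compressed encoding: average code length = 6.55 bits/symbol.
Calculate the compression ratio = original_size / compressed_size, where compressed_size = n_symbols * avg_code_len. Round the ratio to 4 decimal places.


original_size = n_symbols * orig_bits = 3729 * 32 = 119328 bits
compressed_size = n_symbols * avg_code_len = 3729 * 6.55 = 24424.95 bits
ratio = original_size / compressed_size = 119328 / 24424.95 = 4.8855

Compression ratio = 4.8855


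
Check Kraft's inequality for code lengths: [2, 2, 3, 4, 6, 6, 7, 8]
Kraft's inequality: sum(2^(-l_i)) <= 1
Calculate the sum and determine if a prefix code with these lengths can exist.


Sum = 2^(-2) + 2^(-2) + 2^(-3) + 2^(-4) + 2^(-6) + 2^(-6) + 2^(-7) + 2^(-8)
    = 0.25 + 0.25 + 0.125 + 0.0625 + 0.015625 + 0.015625 + 0.0078125 + 0.00390625
    = 187/256 = 0.73046875
Since 0.73046875 <= 1, Kraft's inequality IS satisfied.
A prefix code with these lengths CAN exist.

Kraft sum = 0.73046875. Satisfied.


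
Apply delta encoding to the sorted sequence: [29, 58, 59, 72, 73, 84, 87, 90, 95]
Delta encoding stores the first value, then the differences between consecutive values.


First value: 29
Deltas:
  58 - 29 = 29
  59 - 58 = 1
  72 - 59 = 13
  73 - 72 = 1
  84 - 73 = 11
  87 - 84 = 3
  90 - 87 = 3
  95 - 90 = 5


Delta encoded: [29, 29, 1, 13, 1, 11, 3, 3, 5]


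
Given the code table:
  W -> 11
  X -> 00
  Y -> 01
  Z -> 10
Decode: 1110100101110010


Decoding:
11 -> W
10 -> Z
10 -> Z
01 -> Y
01 -> Y
11 -> W
00 -> X
10 -> Z


Result: WZZYYWXZ


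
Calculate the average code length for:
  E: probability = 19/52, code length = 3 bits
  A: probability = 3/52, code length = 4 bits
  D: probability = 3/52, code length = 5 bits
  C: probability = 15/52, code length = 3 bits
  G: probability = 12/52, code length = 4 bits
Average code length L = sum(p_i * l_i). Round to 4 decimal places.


Weighted contributions p_i * l_i:
  E: (19/52) * 3 = 57/52
  A: (3/52) * 4 = 12/52
  D: (3/52) * 5 = 15/52
  C: (15/52) * 3 = 45/52
  G: (12/52) * 4 = 48/52
Sum = (57 + 12 + 15 + 45 + 48)/52 = 177/52

L = 177/52 = 3.4038 bits/symbol


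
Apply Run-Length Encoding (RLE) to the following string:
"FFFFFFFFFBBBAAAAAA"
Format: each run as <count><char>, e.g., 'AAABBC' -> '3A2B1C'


Scanning runs left to right:
  i=0: run of 'F' x 9 -> '9F'
  i=9: run of 'B' x 3 -> '3B'
  i=12: run of 'A' x 6 -> '6A'

RLE = 9F3B6A


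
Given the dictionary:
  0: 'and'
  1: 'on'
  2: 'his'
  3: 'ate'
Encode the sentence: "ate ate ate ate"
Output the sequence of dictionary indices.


Look up each word in the dictionary:
  'ate' -> 3
  'ate' -> 3
  'ate' -> 3
  'ate' -> 3

Encoded: [3, 3, 3, 3]


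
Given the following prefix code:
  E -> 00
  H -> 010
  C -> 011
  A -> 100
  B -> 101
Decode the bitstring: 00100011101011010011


Decoding step by step:
Bits 00 -> E
Bits 100 -> A
Bits 011 -> C
Bits 101 -> B
Bits 011 -> C
Bits 010 -> H
Bits 011 -> C


Decoded message: EACBCHC


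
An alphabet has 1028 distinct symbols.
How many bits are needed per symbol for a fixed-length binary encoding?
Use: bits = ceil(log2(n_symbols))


log2(1028) = 10.0056
Bracket: 2^10 = 1024 < 1028 <= 2^11 = 2048
So ceil(log2(1028)) = 11

bits = ceil(log2(1028)) = ceil(10.0056) = 11 bits


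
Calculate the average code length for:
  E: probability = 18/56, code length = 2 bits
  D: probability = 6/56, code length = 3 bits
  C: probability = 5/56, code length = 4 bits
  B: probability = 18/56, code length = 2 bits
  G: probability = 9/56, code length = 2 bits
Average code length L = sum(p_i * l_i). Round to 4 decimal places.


Weighted contributions p_i * l_i:
  E: (18/56) * 2 = 36/56
  D: (6/56) * 3 = 18/56
  C: (5/56) * 4 = 20/56
  B: (18/56) * 2 = 36/56
  G: (9/56) * 2 = 18/56
Sum = (36 + 18 + 20 + 36 + 18)/56 = 128/56

L = 128/56 = 2.2857 bits/symbol


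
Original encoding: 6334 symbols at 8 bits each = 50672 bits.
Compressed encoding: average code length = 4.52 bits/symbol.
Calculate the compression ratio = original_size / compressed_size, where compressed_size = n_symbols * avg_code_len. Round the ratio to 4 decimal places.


original_size = n_symbols * orig_bits = 6334 * 8 = 50672 bits
compressed_size = n_symbols * avg_code_len = 6334 * 4.52 = 28629.68 bits
ratio = original_size / compressed_size = 50672 / 28629.68 = 1.7699

Compression ratio = 1.7699


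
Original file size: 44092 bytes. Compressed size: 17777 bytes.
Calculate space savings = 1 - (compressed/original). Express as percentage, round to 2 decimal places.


ratio = compressed/original = 17777/44092 = 0.40318
savings = 1 - ratio = 1 - 0.40318 = 0.59682
as a percentage: 0.59682 * 100 = 59.68%

Space savings = 1 - 17777/44092 = 59.68%


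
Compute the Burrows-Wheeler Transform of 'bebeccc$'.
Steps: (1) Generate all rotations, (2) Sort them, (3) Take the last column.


Rotations (sorted):
  0: $bebeccc -> last char: c
  1: bebeccc$ -> last char: $
  2: beccc$be -> last char: e
  3: c$bebecc -> last char: c
  4: cc$bebec -> last char: c
  5: ccc$bebe -> last char: e
  6: ebeccc$b -> last char: b
  7: eccc$beb -> last char: b


BWT = c$eccebb


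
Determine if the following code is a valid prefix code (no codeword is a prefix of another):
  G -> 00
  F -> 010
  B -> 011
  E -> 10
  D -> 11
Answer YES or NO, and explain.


Checking each pair (does one codeword prefix another?):
  G='00' vs F='010': no prefix
  G='00' vs B='011': no prefix
  G='00' vs E='10': no prefix
  G='00' vs D='11': no prefix
  F='010' vs G='00': no prefix
  F='010' vs B='011': no prefix
  F='010' vs E='10': no prefix
  F='010' vs D='11': no prefix
  B='011' vs G='00': no prefix
  B='011' vs F='010': no prefix
  B='011' vs E='10': no prefix
  B='011' vs D='11': no prefix
  E='10' vs G='00': no prefix
  E='10' vs F='010': no prefix
  E='10' vs B='011': no prefix
  E='10' vs D='11': no prefix
  D='11' vs G='00': no prefix
  D='11' vs F='010': no prefix
  D='11' vs B='011': no prefix
  D='11' vs E='10': no prefix
No violation found over all pairs.

YES -- this is a valid prefix code. No codeword is a prefix of any other codeword.


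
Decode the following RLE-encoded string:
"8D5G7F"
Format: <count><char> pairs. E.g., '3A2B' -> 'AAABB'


Expanding each <count><char> pair:
  8D -> 'DDDDDDDD'
  5G -> 'GGGGG'
  7F -> 'FFFFFFF'

Decoded = DDDDDDDDGGGGGFFFFFFF


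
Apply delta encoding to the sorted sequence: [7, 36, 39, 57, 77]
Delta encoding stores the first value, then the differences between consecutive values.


First value: 7
Deltas:
  36 - 7 = 29
  39 - 36 = 3
  57 - 39 = 18
  77 - 57 = 20


Delta encoded: [7, 29, 3, 18, 20]


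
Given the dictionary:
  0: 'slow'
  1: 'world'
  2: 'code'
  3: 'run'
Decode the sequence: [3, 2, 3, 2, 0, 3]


Look up each index in the dictionary:
  3 -> 'run'
  2 -> 'code'
  3 -> 'run'
  2 -> 'code'
  0 -> 'slow'
  3 -> 'run'

Decoded: "run code run code slow run"


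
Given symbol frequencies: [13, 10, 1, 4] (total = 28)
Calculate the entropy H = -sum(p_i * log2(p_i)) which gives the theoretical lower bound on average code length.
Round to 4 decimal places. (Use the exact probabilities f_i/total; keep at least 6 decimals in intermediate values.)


Per-symbol terms -p_i * log2(p_i) with p_i = f_i/28:
  p = 13/28 = 0.464286: log2(p) = -1.106915, -p*log2(p) = 0.513925
  p = 10/28 = 0.357143: log2(p) = -1.485427, -p*log2(p) = 0.530510
  p = 1/28 = 0.035714: log2(p) = -4.807355, -p*log2(p) = 0.171691
  p = 4/28 = 0.142857: log2(p) = -2.807355, -p*log2(p) = 0.401051
H = 0.513925 + 0.530510 + 0.171691 + 0.401051 = 1.617177

H = 1.6172 bits/symbol


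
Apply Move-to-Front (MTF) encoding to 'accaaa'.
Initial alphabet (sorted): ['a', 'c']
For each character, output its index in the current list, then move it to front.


MTF encoding:
'a': index 0 in ['a', 'c'] -> ['a', 'c']
'c': index 1 in ['a', 'c'] -> ['c', 'a']
'c': index 0 in ['c', 'a'] -> ['c', 'a']
'a': index 1 in ['c', 'a'] -> ['a', 'c']
'a': index 0 in ['a', 'c'] -> ['a', 'c']
'a': index 0 in ['a', 'c'] -> ['a', 'c']


Output: [0, 1, 0, 1, 0, 0]


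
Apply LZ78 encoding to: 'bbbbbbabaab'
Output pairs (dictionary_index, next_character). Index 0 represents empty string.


LZ78 encoding steps:
Dictionary: {0: ''}
Step 1: w='' (idx 0), next='b' -> output (0, 'b'), add 'b' as idx 1
Step 2: w='b' (idx 1), next='b' -> output (1, 'b'), add 'bb' as idx 2
Step 3: w='bb' (idx 2), next='b' -> output (2, 'b'), add 'bbb' as idx 3
Step 4: w='' (idx 0), next='a' -> output (0, 'a'), add 'a' as idx 4
Step 5: w='b' (idx 1), next='a' -> output (1, 'a'), add 'ba' as idx 5
Step 6: w='a' (idx 4), next='b' -> output (4, 'b'), add 'ab' as idx 6


Encoded: [(0, 'b'), (1, 'b'), (2, 'b'), (0, 'a'), (1, 'a'), (4, 'b')]


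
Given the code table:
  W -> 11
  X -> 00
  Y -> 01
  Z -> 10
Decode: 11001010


Decoding:
11 -> W
00 -> X
10 -> Z
10 -> Z


Result: WXZZ


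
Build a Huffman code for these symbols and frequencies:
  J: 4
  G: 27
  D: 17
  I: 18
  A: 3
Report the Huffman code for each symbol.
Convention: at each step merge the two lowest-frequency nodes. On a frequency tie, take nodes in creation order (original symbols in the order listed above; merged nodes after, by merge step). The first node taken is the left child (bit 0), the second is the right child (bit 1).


Huffman tree construction:
Step 1: Merge A(3) + J(4) = 7
Step 2: Merge (A+J)(7) + D(17) = 24
Step 3: Merge I(18) + ((A+J)+D)(24) = 42
Step 4: Merge G(27) + (I+((A+J)+D))(42) = 69
Read each symbol's code off the tree from the root (left child = 0, right child = 1).

Codes:
  J: 1101 (length 4)
  G: 0 (length 1)
  D: 111 (length 3)
  I: 10 (length 2)
  A: 1100 (length 4)
Average code length: 142/69 = 2.0580 bits/symbol


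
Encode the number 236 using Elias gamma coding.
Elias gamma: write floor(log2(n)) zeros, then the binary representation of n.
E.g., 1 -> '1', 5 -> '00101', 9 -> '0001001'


num_bits = floor(log2(236)) + 1 = 8
leading_zeros = num_bits - 1 = 7
binary(236) = 11101100

Elias gamma(236) = '0000000' + '11101100' = 000000011101100 (15 bits)


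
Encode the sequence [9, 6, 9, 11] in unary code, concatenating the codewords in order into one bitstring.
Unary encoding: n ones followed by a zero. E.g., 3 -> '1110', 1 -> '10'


Encode each number as n ones followed by a terminating 0:
  9 -> 1111111110 (10 bits)
  6 -> 1111110 (7 bits)
  9 -> 1111111110 (10 bits)
  11 -> 111111111110 (12 bits)
Total length = 10 + 7 + 10 + 12 = 39 bits.

Unary([9, 6, 9, 11]) = 111111111011111101111111110111111111110 (39 bits)


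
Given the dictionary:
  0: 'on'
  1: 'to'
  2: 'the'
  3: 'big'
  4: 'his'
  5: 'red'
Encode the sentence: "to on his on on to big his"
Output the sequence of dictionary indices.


Look up each word in the dictionary:
  'to' -> 1
  'on' -> 0
  'his' -> 4
  'on' -> 0
  'on' -> 0
  'to' -> 1
  'big' -> 3
  'his' -> 4

Encoded: [1, 0, 4, 0, 0, 1, 3, 4]


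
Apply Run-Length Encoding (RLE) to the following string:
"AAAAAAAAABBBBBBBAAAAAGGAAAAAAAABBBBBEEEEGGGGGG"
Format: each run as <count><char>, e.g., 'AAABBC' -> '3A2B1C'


Scanning runs left to right:
  i=0: run of 'A' x 9 -> '9A'
  i=9: run of 'B' x 7 -> '7B'
  i=16: run of 'A' x 5 -> '5A'
  i=21: run of 'G' x 2 -> '2G'
  i=23: run of 'A' x 8 -> '8A'
  i=31: run of 'B' x 5 -> '5B'
  i=36: run of 'E' x 4 -> '4E'
  i=40: run of 'G' x 6 -> '6G'

RLE = 9A7B5A2G8A5B4E6G


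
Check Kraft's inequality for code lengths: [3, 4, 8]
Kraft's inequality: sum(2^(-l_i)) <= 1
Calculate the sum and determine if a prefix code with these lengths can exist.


Sum = 2^(-3) + 2^(-4) + 2^(-8)
    = 0.125 + 0.0625 + 0.00390625
    = 49/256 = 0.19140625
Since 0.19140625 <= 1, Kraft's inequality IS satisfied.
A prefix code with these lengths CAN exist.

Kraft sum = 0.19140625. Satisfied.


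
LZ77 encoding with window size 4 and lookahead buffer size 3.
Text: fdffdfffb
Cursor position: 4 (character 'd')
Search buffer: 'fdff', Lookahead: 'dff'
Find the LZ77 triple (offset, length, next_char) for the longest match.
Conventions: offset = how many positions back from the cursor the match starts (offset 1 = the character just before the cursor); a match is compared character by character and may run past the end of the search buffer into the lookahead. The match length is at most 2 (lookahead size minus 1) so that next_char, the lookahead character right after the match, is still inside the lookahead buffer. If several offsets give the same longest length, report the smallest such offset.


Try each offset into the search buffer:
  offset=1 (pos 3, char 'f'): match length 0
  offset=2 (pos 2, char 'f'): match length 0
  offset=3 (pos 1, char 'd'): match length 2
  offset=4 (pos 0, char 'f'): match length 0
Longest match has length 2 at offset 3.
next_char = character at position 4 + 2 = 6 -> 'f'

Best match: offset=3, length=2 (matching 'df' starting at position 1)
LZ77 triple: (3, 2, 'f')


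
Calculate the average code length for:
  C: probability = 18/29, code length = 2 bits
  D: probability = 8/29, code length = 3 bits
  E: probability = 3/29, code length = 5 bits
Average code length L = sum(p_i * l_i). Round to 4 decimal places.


Weighted contributions p_i * l_i:
  C: (18/29) * 2 = 36/29
  D: (8/29) * 3 = 24/29
  E: (3/29) * 5 = 15/29
Sum = (36 + 24 + 15)/29 = 75/29

L = 75/29 = 2.5862 bits/symbol


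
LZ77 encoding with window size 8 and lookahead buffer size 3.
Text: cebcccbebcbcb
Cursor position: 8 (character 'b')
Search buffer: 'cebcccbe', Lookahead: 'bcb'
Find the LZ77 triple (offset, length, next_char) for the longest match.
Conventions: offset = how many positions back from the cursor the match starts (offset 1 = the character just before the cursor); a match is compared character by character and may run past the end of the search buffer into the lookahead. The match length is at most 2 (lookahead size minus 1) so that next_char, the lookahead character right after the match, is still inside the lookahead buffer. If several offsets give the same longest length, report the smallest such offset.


Try each offset into the search buffer:
  offset=1 (pos 7, char 'e'): match length 0
  offset=2 (pos 6, char 'b'): match length 1
  offset=3 (pos 5, char 'c'): match length 0
  offset=4 (pos 4, char 'c'): match length 0
  offset=5 (pos 3, char 'c'): match length 0
  offset=6 (pos 2, char 'b'): match length 2
  offset=7 (pos 1, char 'e'): match length 0
  offset=8 (pos 0, char 'c'): match length 0
Longest match has length 2 at offset 6.
next_char = character at position 8 + 2 = 10 -> 'b'

Best match: offset=6, length=2 (matching 'bc' starting at position 2)
LZ77 triple: (6, 2, 'b')


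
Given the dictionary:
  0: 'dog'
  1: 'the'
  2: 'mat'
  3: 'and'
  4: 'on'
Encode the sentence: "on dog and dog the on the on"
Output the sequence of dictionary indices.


Look up each word in the dictionary:
  'on' -> 4
  'dog' -> 0
  'and' -> 3
  'dog' -> 0
  'the' -> 1
  'on' -> 4
  'the' -> 1
  'on' -> 4

Encoded: [4, 0, 3, 0, 1, 4, 1, 4]


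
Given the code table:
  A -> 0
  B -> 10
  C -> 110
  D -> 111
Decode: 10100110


Decoding:
10 -> B
10 -> B
0 -> A
110 -> C


Result: BBAC


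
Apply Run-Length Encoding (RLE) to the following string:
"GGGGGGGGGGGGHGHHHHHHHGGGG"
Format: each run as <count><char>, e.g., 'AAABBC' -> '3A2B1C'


Scanning runs left to right:
  i=0: run of 'G' x 12 -> '12G'
  i=12: run of 'H' x 1 -> '1H'
  i=13: run of 'G' x 1 -> '1G'
  i=14: run of 'H' x 7 -> '7H'
  i=21: run of 'G' x 4 -> '4G'

RLE = 12G1H1G7H4G


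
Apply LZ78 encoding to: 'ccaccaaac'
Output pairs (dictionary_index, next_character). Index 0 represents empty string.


LZ78 encoding steps:
Dictionary: {0: ''}
Step 1: w='' (idx 0), next='c' -> output (0, 'c'), add 'c' as idx 1
Step 2: w='c' (idx 1), next='a' -> output (1, 'a'), add 'ca' as idx 2
Step 3: w='c' (idx 1), next='c' -> output (1, 'c'), add 'cc' as idx 3
Step 4: w='' (idx 0), next='a' -> output (0, 'a'), add 'a' as idx 4
Step 5: w='a' (idx 4), next='a' -> output (4, 'a'), add 'aa' as idx 5
Step 6: w='c' (idx 1), end of input -> output (1, '')


Encoded: [(0, 'c'), (1, 'a'), (1, 'c'), (0, 'a'), (4, 'a'), (1, '')]


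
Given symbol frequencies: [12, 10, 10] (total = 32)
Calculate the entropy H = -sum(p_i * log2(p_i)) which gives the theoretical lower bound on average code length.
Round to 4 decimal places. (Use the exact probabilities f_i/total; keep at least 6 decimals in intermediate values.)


Per-symbol terms -p_i * log2(p_i) with p_i = f_i/32:
  p = 12/32 = 0.375000: log2(p) = -1.415037, -p*log2(p) = 0.530639
  p = 10/32 = 0.312500: log2(p) = -1.678072, -p*log2(p) = 0.524397
  p = 10/32 = 0.312500: log2(p) = -1.678072, -p*log2(p) = 0.524397
H = 0.530639 + 0.524397 + 0.524397 = 1.579433

H = 1.5794 bits/symbol


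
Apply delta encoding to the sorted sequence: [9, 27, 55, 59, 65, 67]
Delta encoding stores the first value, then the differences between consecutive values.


First value: 9
Deltas:
  27 - 9 = 18
  55 - 27 = 28
  59 - 55 = 4
  65 - 59 = 6
  67 - 65 = 2


Delta encoded: [9, 18, 28, 4, 6, 2]


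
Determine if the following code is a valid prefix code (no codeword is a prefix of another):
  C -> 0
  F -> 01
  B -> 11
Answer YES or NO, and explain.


Checking each pair (does one codeword prefix another?):
  C='0' vs F='01': prefix -- VIOLATION

NO -- this is NOT a valid prefix code. C (0) is a prefix of F (01).


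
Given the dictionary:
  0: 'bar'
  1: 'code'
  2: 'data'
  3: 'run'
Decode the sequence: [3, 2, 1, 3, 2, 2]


Look up each index in the dictionary:
  3 -> 'run'
  2 -> 'data'
  1 -> 'code'
  3 -> 'run'
  2 -> 'data'
  2 -> 'data'

Decoded: "run data code run data data"


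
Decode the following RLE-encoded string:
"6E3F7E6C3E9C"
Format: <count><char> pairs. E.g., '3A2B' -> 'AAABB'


Expanding each <count><char> pair:
  6E -> 'EEEEEE'
  3F -> 'FFF'
  7E -> 'EEEEEEE'
  6C -> 'CCCCCC'
  3E -> 'EEE'
  9C -> 'CCCCCCCCC'

Decoded = EEEEEEFFFEEEEEEECCCCCCEEECCCCCCCCC


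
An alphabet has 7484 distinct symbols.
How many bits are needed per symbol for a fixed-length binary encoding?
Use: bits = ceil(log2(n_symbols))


log2(7484) = 12.8696
Bracket: 2^12 = 4096 < 7484 <= 2^13 = 8192
So ceil(log2(7484)) = 13

bits = ceil(log2(7484)) = ceil(12.8696) = 13 bits


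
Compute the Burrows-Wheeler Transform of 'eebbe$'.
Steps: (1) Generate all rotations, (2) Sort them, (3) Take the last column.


Rotations (sorted):
  0: $eebbe -> last char: e
  1: bbe$ee -> last char: e
  2: be$eeb -> last char: b
  3: e$eebb -> last char: b
  4: ebbe$e -> last char: e
  5: eebbe$ -> last char: $


BWT = eebbe$


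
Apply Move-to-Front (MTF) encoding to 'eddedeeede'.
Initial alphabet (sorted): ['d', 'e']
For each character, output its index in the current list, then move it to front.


MTF encoding:
'e': index 1 in ['d', 'e'] -> ['e', 'd']
'd': index 1 in ['e', 'd'] -> ['d', 'e']
'd': index 0 in ['d', 'e'] -> ['d', 'e']
'e': index 1 in ['d', 'e'] -> ['e', 'd']
'd': index 1 in ['e', 'd'] -> ['d', 'e']
'e': index 1 in ['d', 'e'] -> ['e', 'd']
'e': index 0 in ['e', 'd'] -> ['e', 'd']
'e': index 0 in ['e', 'd'] -> ['e', 'd']
'd': index 1 in ['e', 'd'] -> ['d', 'e']
'e': index 1 in ['d', 'e'] -> ['e', 'd']


Output: [1, 1, 0, 1, 1, 1, 0, 0, 1, 1]


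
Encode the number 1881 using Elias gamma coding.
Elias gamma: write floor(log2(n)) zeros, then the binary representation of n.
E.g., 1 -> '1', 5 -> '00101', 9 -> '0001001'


num_bits = floor(log2(1881)) + 1 = 11
leading_zeros = num_bits - 1 = 10
binary(1881) = 11101011001

Elias gamma(1881) = '0000000000' + '11101011001' = 000000000011101011001 (21 bits)


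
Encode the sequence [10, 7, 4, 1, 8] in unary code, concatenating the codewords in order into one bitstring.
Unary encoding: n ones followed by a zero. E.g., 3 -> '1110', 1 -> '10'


Encode each number as n ones followed by a terminating 0:
  10 -> 11111111110 (11 bits)
  7 -> 11111110 (8 bits)
  4 -> 11110 (5 bits)
  1 -> 10 (2 bits)
  8 -> 111111110 (9 bits)
Total length = 11 + 8 + 5 + 2 + 9 = 35 bits.

Unary([10, 7, 4, 1, 8]) = 11111111110111111101111010111111110 (35 bits)


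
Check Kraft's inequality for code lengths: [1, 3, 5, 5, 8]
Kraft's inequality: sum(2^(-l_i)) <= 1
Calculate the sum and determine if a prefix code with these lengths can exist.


Sum = 2^(-1) + 2^(-3) + 2^(-5) + 2^(-5) + 2^(-8)
    = 0.5 + 0.125 + 0.03125 + 0.03125 + 0.00390625
    = 177/256 = 0.69140625
Since 0.69140625 <= 1, Kraft's inequality IS satisfied.
A prefix code with these lengths CAN exist.

Kraft sum = 0.69140625. Satisfied.


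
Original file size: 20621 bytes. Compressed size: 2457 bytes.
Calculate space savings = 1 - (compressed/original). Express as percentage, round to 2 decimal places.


ratio = compressed/original = 2457/20621 = 0.11915
savings = 1 - ratio = 1 - 0.11915 = 0.88085
as a percentage: 0.88085 * 100 = 88.08%

Space savings = 1 - 2457/20621 = 88.08%


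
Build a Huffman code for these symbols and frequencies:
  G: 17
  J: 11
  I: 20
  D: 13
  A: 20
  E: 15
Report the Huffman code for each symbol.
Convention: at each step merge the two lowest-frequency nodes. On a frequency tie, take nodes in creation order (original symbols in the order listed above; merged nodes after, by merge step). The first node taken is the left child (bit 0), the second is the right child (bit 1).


Huffman tree construction:
Step 1: Merge J(11) + D(13) = 24
Step 2: Merge E(15) + G(17) = 32
Step 3: Merge I(20) + A(20) = 40
Step 4: Merge (J+D)(24) + (E+G)(32) = 56
Step 5: Merge (I+A)(40) + ((J+D)+(E+G))(56) = 96
Read each symbol's code off the tree from the root (left child = 0, right child = 1).

Codes:
  G: 111 (length 3)
  J: 100 (length 3)
  I: 00 (length 2)
  D: 101 (length 3)
  A: 01 (length 2)
  E: 110 (length 3)
Average code length: 248/96 = 2.5833 bits/symbol


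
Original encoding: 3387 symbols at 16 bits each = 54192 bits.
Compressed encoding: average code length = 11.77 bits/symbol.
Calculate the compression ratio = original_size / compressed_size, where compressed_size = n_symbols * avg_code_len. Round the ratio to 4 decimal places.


original_size = n_symbols * orig_bits = 3387 * 16 = 54192 bits
compressed_size = n_symbols * avg_code_len = 3387 * 11.77 = 39864.99 bits
ratio = original_size / compressed_size = 54192 / 39864.99 = 1.3594

Compression ratio = 1.3594


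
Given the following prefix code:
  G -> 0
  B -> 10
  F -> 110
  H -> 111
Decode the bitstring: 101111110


Decoding step by step:
Bits 10 -> B
Bits 111 -> H
Bits 111 -> H
Bits 0 -> G


Decoded message: BHHG


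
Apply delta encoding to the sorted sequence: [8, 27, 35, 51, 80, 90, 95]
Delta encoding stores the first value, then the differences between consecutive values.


First value: 8
Deltas:
  27 - 8 = 19
  35 - 27 = 8
  51 - 35 = 16
  80 - 51 = 29
  90 - 80 = 10
  95 - 90 = 5


Delta encoded: [8, 19, 8, 16, 29, 10, 5]


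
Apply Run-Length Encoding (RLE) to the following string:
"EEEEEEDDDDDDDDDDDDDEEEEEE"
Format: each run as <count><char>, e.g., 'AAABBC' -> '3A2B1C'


Scanning runs left to right:
  i=0: run of 'E' x 6 -> '6E'
  i=6: run of 'D' x 13 -> '13D'
  i=19: run of 'E' x 6 -> '6E'

RLE = 6E13D6E


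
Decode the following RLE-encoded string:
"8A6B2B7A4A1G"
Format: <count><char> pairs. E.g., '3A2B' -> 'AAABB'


Expanding each <count><char> pair:
  8A -> 'AAAAAAAA'
  6B -> 'BBBBBB'
  2B -> 'BB'
  7A -> 'AAAAAAA'
  4A -> 'AAAA'
  1G -> 'G'

Decoded = AAAAAAAABBBBBBBBAAAAAAAAAAAG


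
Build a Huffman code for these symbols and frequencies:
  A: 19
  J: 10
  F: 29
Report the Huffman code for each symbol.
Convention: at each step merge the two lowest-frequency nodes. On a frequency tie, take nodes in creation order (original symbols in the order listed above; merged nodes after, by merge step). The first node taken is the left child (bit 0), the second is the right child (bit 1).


Huffman tree construction:
Step 1: Merge J(10) + A(19) = 29
Step 2: Merge F(29) + (J+A)(29) = 58
Read each symbol's code off the tree from the root (left child = 0, right child = 1).

Codes:
  A: 11 (length 2)
  J: 10 (length 2)
  F: 0 (length 1)
Average code length: 87/58 = 1.5000 bits/symbol


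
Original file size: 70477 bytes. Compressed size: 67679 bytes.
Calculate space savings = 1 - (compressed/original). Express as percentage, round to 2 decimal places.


ratio = compressed/original = 67679/70477 = 0.960299
savings = 1 - ratio = 1 - 0.960299 = 0.039701
as a percentage: 0.039701 * 100 = 3.97%

Space savings = 1 - 67679/70477 = 3.97%


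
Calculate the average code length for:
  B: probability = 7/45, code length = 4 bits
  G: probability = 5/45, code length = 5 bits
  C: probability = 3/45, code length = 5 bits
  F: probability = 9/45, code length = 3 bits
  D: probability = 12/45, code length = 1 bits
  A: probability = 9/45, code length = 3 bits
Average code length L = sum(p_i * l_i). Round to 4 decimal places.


Weighted contributions p_i * l_i:
  B: (7/45) * 4 = 28/45
  G: (5/45) * 5 = 25/45
  C: (3/45) * 5 = 15/45
  F: (9/45) * 3 = 27/45
  D: (12/45) * 1 = 12/45
  A: (9/45) * 3 = 27/45
Sum = (28 + 25 + 15 + 27 + 12 + 27)/45 = 134/45

L = 134/45 = 2.9778 bits/symbol


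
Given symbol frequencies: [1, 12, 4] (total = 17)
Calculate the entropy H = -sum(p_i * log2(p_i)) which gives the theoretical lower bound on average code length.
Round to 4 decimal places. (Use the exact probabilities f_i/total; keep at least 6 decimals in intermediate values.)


Per-symbol terms -p_i * log2(p_i) with p_i = f_i/17:
  p = 1/17 = 0.058824: log2(p) = -4.087463, -p*log2(p) = 0.240439
  p = 12/17 = 0.705882: log2(p) = -0.502500, -p*log2(p) = 0.354706
  p = 4/17 = 0.235294: log2(p) = -2.087463, -p*log2(p) = 0.491168
H = 0.240439 + 0.354706 + 0.491168 = 1.086313

H = 1.0863 bits/symbol


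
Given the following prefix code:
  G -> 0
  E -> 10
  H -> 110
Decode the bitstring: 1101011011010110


Decoding step by step:
Bits 110 -> H
Bits 10 -> E
Bits 110 -> H
Bits 110 -> H
Bits 10 -> E
Bits 110 -> H


Decoded message: HEHHEH


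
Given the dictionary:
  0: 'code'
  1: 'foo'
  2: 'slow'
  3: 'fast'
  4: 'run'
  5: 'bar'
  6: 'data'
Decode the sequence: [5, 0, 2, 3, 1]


Look up each index in the dictionary:
  5 -> 'bar'
  0 -> 'code'
  2 -> 'slow'
  3 -> 'fast'
  1 -> 'foo'

Decoded: "bar code slow fast foo"


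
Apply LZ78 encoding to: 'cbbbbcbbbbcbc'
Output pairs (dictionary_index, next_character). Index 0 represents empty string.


LZ78 encoding steps:
Dictionary: {0: ''}
Step 1: w='' (idx 0), next='c' -> output (0, 'c'), add 'c' as idx 1
Step 2: w='' (idx 0), next='b' -> output (0, 'b'), add 'b' as idx 2
Step 3: w='b' (idx 2), next='b' -> output (2, 'b'), add 'bb' as idx 3
Step 4: w='b' (idx 2), next='c' -> output (2, 'c'), add 'bc' as idx 4
Step 5: w='bb' (idx 3), next='b' -> output (3, 'b'), add 'bbb' as idx 5
Step 6: w='bc' (idx 4), next='b' -> output (4, 'b'), add 'bcb' as idx 6
Step 7: w='c' (idx 1), end of input -> output (1, '')


Encoded: [(0, 'c'), (0, 'b'), (2, 'b'), (2, 'c'), (3, 'b'), (4, 'b'), (1, '')]


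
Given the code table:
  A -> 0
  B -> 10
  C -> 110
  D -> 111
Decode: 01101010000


Decoding:
0 -> A
110 -> C
10 -> B
10 -> B
0 -> A
0 -> A
0 -> A


Result: ACBBAAA


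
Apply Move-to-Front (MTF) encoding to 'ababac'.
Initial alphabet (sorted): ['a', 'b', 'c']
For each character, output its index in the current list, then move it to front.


MTF encoding:
'a': index 0 in ['a', 'b', 'c'] -> ['a', 'b', 'c']
'b': index 1 in ['a', 'b', 'c'] -> ['b', 'a', 'c']
'a': index 1 in ['b', 'a', 'c'] -> ['a', 'b', 'c']
'b': index 1 in ['a', 'b', 'c'] -> ['b', 'a', 'c']
'a': index 1 in ['b', 'a', 'c'] -> ['a', 'b', 'c']
'c': index 2 in ['a', 'b', 'c'] -> ['c', 'a', 'b']


Output: [0, 1, 1, 1, 1, 2]


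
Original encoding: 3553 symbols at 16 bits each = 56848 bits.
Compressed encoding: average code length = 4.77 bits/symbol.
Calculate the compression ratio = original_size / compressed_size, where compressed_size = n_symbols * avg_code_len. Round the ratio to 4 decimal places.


original_size = n_symbols * orig_bits = 3553 * 16 = 56848 bits
compressed_size = n_symbols * avg_code_len = 3553 * 4.77 = 16947.81 bits
ratio = original_size / compressed_size = 56848 / 16947.81 = 3.3543

Compression ratio = 3.3543


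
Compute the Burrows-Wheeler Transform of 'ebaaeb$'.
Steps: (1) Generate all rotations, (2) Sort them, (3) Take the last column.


Rotations (sorted):
  0: $ebaaeb -> last char: b
  1: aaeb$eb -> last char: b
  2: aeb$eba -> last char: a
  3: b$ebaae -> last char: e
  4: baaeb$e -> last char: e
  5: eb$ebaa -> last char: a
  6: ebaaeb$ -> last char: $


BWT = bbaeea$


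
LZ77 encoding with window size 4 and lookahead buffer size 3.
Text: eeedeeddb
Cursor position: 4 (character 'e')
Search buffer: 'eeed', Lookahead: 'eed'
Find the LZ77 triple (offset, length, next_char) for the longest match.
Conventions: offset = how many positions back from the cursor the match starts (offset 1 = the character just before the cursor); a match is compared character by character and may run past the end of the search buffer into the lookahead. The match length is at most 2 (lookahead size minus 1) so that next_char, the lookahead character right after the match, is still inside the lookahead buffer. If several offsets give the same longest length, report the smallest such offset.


Try each offset into the search buffer:
  offset=1 (pos 3, char 'd'): match length 0
  offset=2 (pos 2, char 'e'): match length 1
  offset=3 (pos 1, char 'e'): match length 2
  offset=4 (pos 0, char 'e'): match length 2
Longest match has length 2, found at offsets 3, 4; take the smallest, offset 3.
next_char = character at position 4 + 2 = 6 -> 'd'

Best match: offset=3, length=2 (matching 'ee' starting at position 1)
LZ77 triple: (3, 2, 'd')


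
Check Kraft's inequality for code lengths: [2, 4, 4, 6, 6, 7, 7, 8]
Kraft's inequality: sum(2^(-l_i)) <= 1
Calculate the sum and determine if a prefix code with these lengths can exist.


Sum = 2^(-2) + 2^(-4) + 2^(-4) + 2^(-6) + 2^(-6) + 2^(-7) + 2^(-7) + 2^(-8)
    = 0.25 + 0.0625 + 0.0625 + 0.015625 + 0.015625 + 0.0078125 + 0.0078125 + 0.00390625
    = 109/256 = 0.42578125
Since 0.42578125 <= 1, Kraft's inequality IS satisfied.
A prefix code with these lengths CAN exist.

Kraft sum = 0.42578125. Satisfied.


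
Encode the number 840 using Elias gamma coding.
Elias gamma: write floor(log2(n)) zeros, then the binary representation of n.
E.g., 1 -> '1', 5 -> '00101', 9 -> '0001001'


num_bits = floor(log2(840)) + 1 = 10
leading_zeros = num_bits - 1 = 9
binary(840) = 1101001000

Elias gamma(840) = '000000000' + '1101001000' = 0000000001101001000 (19 bits)


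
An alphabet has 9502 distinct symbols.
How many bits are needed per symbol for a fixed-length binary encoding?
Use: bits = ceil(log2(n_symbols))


log2(9502) = 13.214
Bracket: 2^13 = 8192 < 9502 <= 2^14 = 16384
So ceil(log2(9502)) = 14

bits = ceil(log2(9502)) = ceil(13.214) = 14 bits
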